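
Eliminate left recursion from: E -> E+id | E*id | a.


Left-recursive alternatives: E+id, E*id; non-recursive: a
Introduce E': E -> aE', E' -> +idE' | *idE' | ε


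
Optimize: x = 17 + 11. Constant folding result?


17 + 11 = 28 at compile time
Optimized: x = 28


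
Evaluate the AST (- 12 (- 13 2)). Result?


Evaluate inner: (- 13 2) = 11
Evaluate root: (- 12 11) = 1
Result: 1


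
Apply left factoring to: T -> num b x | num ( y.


Common prefix: 'num'
Factored: T -> num T', T' -> b x | ( y


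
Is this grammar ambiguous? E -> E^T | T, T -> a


precedence layered via separate nonterminal T: deterministic
Unambiguous


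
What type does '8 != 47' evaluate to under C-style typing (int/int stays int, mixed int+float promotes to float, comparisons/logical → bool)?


Operand types: int != int
Rule: comparison yields bool
Result type: bool


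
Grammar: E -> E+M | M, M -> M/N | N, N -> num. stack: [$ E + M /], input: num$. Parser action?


no handle; shift 'num'
Action: shift


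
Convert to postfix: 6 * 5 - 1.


Left to right (same or higher precedence on left)
Postfix: 6 5 * 1 -


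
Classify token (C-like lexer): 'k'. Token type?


Pattern: letter/underscore followed by alphanumerics, not a keyword
Type: IDENTIFIER


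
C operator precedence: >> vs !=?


'>>' is shift (level 8); '!=' is equality (level 6)
Higher level binds tighter
'>>' has higher precedence than '!='


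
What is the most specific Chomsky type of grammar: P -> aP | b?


Right-linear: every RHS is a terminal or a terminal followed by one nonterminal
Classification: Type 3 (Regular)


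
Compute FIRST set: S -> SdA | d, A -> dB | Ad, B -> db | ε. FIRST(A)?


Per alternative of A: FIRST(dB) = {d}; FIRST(Ad) = {d}
FIRST(A) = {d}


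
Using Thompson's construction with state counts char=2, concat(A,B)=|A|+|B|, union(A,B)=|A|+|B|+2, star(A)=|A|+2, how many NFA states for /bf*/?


Syntax tree has 2 char leaf(s), 0 union(s), 1 star(s)
chars contribute 2×2 = 4; each union adds +2; each star adds +2
Total: 4 + 0 + 2 = 6 states


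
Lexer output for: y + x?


Scan left to right, longest-match per lexeme
Tokens: ID(y), OP(+), ID(x)


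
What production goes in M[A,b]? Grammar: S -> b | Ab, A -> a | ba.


For [A, b]: 'b' ∈ FIRST(ba)
Entry: A -> ba


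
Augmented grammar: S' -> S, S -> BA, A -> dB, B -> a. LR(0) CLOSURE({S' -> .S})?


Start: S' -> .S
For each item with dot before a nonterminal B, add B -> .γ for every B-production
Closure: [S' -> .S, S -> .BA, B -> .a]


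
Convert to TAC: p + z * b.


Break into single-operator statements:
t1 = z * b
t2 = p + t1


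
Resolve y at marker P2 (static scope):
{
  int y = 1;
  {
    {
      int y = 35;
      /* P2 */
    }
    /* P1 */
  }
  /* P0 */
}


y declared in the same block as P2
y = 35


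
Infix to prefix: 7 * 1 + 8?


left-to-right (same/higher precedence on left): tree is (+ (* 7 1) 8)
Prefix: + * 7 1 8


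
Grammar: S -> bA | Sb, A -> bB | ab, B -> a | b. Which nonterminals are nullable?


A nonterminal is nullable iff some alternative derives ε (directly, or every symbol in it is nullable)
Nullable: {}


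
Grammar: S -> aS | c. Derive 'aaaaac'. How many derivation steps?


Derivation: S => aS => aaS => aaaS => aaaaS => aaaaaS => aaaaac
Steps: 6


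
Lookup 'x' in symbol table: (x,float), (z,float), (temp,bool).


Lookup 'x' → type float


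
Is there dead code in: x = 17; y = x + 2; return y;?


x is read by y's definition; y is returned
No dead code


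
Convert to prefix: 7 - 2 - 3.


left-to-right (same/higher precedence on left): tree is (- (- 7 2) 3)
Prefix: - - 7 2 3


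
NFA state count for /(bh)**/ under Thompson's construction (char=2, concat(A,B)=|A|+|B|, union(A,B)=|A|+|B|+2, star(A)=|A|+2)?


Syntax tree has 2 char leaf(s), 0 union(s), 2 star(s)
chars contribute 2×2 = 4; each union adds +2; each star adds +2
Total: 4 + 0 + 4 = 8 states


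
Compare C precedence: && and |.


'|' is bitwise OR (level 3); '&&' is logical AND (level 2)
Higher level binds tighter
'|' has higher precedence than '&&'


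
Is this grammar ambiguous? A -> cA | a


right-linear, alternatives start with distinct terminals 'c' vs 'a': unique leftmost derivation
Unambiguous


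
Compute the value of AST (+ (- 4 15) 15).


Evaluate inner: (- 4 15) = -11
Evaluate root: (+ -11 15) = 4
Result: 4


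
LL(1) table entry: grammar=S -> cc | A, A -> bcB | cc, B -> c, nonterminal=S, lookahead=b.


For [S, b]: 'b' ∈ FIRST(A)
Entry: S -> A


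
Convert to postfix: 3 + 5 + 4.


Left to right (same or higher precedence on left)
Postfix: 3 5 + 4 +


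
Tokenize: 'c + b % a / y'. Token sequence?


Scan left to right, longest-match per lexeme
Tokens: ID(c), OP(+), ID(b), OP(%), ID(a), OP(/), ID(y)


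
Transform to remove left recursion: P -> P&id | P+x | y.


Left-recursive alternatives: P&id, P+x; non-recursive: y
Introduce P': P -> yP', P' -> &idP' | +xP' | ε


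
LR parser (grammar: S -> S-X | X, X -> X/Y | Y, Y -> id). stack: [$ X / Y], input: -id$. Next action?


handle 'X/Y' on top
Action: reduce (X -> X/Y)


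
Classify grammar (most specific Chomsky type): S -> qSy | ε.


Single nonterminal LHS, but q^n y^n is not regular
Classification: Type 2 (Context-Free)


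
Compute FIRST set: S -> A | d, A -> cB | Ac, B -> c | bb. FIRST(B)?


Per alternative of B: FIRST(c) = {c}; FIRST(bb) = {b}
FIRST(B) = {b, c}


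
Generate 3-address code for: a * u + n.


Break into single-operator statements:
t1 = a * u
t2 = t1 + n


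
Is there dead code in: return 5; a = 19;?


statement follows a return and is unreachable
Dead: 'a = 19'


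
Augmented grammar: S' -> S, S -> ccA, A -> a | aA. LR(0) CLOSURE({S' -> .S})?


Start: S' -> .S
For each item with dot before a nonterminal B, add B -> .γ for every B-production
Closure: [S' -> .S, S -> .ccA]


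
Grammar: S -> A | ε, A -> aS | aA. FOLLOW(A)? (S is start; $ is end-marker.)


$ ∈ FOLLOW(S). For each A -> αBβ: add FIRST(β)\{ε} to FOLLOW(B); if β nullable, add FOLLOW(A).
FOLLOW(A) = {$}


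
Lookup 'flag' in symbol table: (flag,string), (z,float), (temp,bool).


Lookup 'flag' → type string


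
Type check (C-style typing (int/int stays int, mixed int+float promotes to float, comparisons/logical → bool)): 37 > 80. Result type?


Operand types: int > int
Rule: comparison yields bool
Result type: bool


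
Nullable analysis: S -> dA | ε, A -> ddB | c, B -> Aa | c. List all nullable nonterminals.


A nonterminal is nullable iff some alternative derives ε (directly, or every symbol in it is nullable)
Nullable: {S}


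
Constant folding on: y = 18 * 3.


18 * 3 = 54 at compile time
Optimized: y = 54


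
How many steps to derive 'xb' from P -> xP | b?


Derivation: P => xP => xb
Steps: 2


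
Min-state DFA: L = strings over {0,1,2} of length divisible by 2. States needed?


Track length mod 2: states 0..1, accept at 0
Minimal DFA: 2 states


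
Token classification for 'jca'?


Pattern: letter/underscore followed by alphanumerics, not a keyword
Type: IDENTIFIER


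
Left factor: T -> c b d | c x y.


Common prefix: 'c'
Factored: T -> c T', T' -> b d | x y


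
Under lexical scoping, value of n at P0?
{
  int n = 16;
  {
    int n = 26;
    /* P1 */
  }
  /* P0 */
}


n declared in the same block as P0
n = 16


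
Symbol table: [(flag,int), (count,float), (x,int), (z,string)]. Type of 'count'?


Lookup 'count' → type float


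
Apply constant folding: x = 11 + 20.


11 + 20 = 31 at compile time
Optimized: x = 31


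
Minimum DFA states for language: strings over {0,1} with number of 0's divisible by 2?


Track (count of 0) mod 2: states 0..1, accept at 0
Minimal DFA: 2 states


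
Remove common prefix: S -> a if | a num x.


Common prefix: 'a'
Factored: S -> a S', S' -> if | num x


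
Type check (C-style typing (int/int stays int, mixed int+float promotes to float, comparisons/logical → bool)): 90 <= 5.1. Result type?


Operand types: int <= float
Rule: comparison yields bool
Result type: bool


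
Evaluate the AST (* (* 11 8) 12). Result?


Evaluate inner: (* 11 8) = 88
Evaluate root: (* 88 12) = 1056
Result: 1056


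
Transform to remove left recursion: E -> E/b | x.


Left-recursive alternatives: E/b; non-recursive: x
Introduce E': E -> xE', E' -> /bE' | ε


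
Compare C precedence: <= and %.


'%' is multiplicative (level 10); '<=' is relational (level 7)
Higher level binds tighter
'%' has higher precedence than '<='


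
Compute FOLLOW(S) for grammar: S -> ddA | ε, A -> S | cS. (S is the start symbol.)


$ ∈ FOLLOW(S). For each A -> αBβ: add FIRST(β)\{ε} to FOLLOW(B); if β nullable, add FOLLOW(A).
FOLLOW(S) = {$}


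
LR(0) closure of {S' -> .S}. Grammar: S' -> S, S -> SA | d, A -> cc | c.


Start: S' -> .S
For each item with dot before a nonterminal B, add B -> .γ for every B-production
Closure: [S' -> .S, S -> .SA, S -> .d]


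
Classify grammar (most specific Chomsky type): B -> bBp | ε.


Single nonterminal LHS, but b^n p^n is not regular
Classification: Type 2 (Context-Free)


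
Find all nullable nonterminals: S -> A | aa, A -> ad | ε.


A nonterminal is nullable iff some alternative derives ε (directly, or every symbol in it is nullable)
Nullable: {A, S}


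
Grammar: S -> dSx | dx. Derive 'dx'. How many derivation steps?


Derivation: S => dx
Steps: 1


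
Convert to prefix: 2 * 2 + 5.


left-to-right (same/higher precedence on left): tree is (+ (* 2 2) 5)
Prefix: + * 2 2 5


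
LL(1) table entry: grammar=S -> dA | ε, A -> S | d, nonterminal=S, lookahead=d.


For [S, d]: 'd' ∈ FIRST(dA)
Entry: S -> dA


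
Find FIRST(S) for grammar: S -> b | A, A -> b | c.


Per alternative of S: FIRST(b) = {b}; FIRST(A) = {b, c}
FIRST(S) = {b, c}


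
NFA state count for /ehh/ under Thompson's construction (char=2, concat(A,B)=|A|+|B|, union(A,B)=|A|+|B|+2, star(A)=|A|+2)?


Syntax tree has 3 char leaf(s), 0 union(s), 0 star(s)
chars contribute 3×2 = 6; each union adds +2; each star adds +2
Total: 6 + 0 + 0 = 6 states


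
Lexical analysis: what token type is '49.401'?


Pattern: digits with a decimal point
Type: FLOAT_LITERAL


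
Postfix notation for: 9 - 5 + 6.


Left to right (same or higher precedence on left)
Postfix: 9 5 - 6 +


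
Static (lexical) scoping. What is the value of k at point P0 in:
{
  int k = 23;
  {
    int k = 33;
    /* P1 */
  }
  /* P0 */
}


k declared in the same block as P0
k = 23


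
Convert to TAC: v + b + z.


Break into single-operator statements:
t1 = v + b
t2 = t1 + z


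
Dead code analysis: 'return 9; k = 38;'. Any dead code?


statement follows a return and is unreachable
Dead: 'k = 38'


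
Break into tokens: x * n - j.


Scan left to right, longest-match per lexeme
Tokens: ID(x), OP(*), ID(n), OP(-), ID(j)


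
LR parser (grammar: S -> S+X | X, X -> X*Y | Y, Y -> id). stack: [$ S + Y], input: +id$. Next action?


'Y' (not preceded by X*) is the handle for X -> Y
Action: reduce (X -> Y)


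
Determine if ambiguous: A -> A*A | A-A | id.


'id*id-id' has two parse trees (no precedence encoded between * and -)
Ambiguous


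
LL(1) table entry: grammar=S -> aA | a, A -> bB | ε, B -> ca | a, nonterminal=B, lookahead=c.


For [B, c]: 'c' ∈ FIRST(ca)
Entry: B -> ca


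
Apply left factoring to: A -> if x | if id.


Common prefix: 'if'
Factored: A -> if A', A' -> x | id


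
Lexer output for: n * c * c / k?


Scan left to right, longest-match per lexeme
Tokens: ID(n), OP(*), ID(c), OP(*), ID(c), OP(/), ID(k)


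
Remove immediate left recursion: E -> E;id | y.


Left-recursive alternatives: E;id; non-recursive: y
Introduce E': E -> yE', E' -> ;idE' | ε


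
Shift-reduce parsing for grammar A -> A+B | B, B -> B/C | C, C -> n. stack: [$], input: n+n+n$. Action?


no handle on stack; shift 'n'
Action: shift


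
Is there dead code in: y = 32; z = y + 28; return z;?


y is read by z's definition; z is returned
No dead code


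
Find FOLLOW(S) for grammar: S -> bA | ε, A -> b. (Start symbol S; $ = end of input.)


$ ∈ FOLLOW(S). For each A -> αBβ: add FIRST(β)\{ε} to FOLLOW(B); if β nullable, add FOLLOW(A).
FOLLOW(S) = {$}


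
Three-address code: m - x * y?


Break into single-operator statements:
t1 = x * y
t2 = m - t1


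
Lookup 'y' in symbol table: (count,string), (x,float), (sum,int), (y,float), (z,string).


Lookup 'y' → type float


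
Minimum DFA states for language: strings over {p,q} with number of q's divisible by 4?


Track (count of q) mod 4: states 0..3, accept at 0
Minimal DFA: 4 states


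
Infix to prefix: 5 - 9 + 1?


left-to-right (same/higher precedence on left): tree is (+ (- 5 9) 1)
Prefix: + - 5 9 1


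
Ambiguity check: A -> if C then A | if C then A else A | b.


dangling else: 'if C then if C then b else b' parses two ways
Ambiguous


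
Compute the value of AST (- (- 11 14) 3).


Evaluate inner: (- 11 14) = -3
Evaluate root: (- -3 3) = -6
Result: -6


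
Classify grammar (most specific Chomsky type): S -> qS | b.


Right-linear: every RHS is a terminal or a terminal followed by one nonterminal
Classification: Type 3 (Regular)


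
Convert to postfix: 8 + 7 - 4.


Left to right (same or higher precedence on left)
Postfix: 8 7 + 4 -


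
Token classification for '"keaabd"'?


Pattern: double-quoted sequence
Type: STRING_LITERAL


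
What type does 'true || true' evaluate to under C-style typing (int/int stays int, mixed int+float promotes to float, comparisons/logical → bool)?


Operand types: bool || bool
Rule: logical operators take bool operands and yield bool
Result type: bool


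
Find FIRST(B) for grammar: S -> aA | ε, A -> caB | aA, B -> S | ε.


Per alternative of B: FIRST(S) = {a, ε}; FIRST(ε) = {ε}
FIRST(B) = {a, ε}


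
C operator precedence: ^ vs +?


'+' is additive (level 9); '^' is bitwise XOR (level 4)
Higher level binds tighter
'+' has higher precedence than '^'


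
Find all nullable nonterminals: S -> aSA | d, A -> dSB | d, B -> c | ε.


A nonterminal is nullable iff some alternative derives ε (directly, or every symbol in it is nullable)
Nullable: {B}


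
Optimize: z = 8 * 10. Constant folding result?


8 * 10 = 80 at compile time
Optimized: z = 80


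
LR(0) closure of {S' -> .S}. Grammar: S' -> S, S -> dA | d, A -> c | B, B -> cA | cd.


Start: S' -> .S
For each item with dot before a nonterminal B, add B -> .γ for every B-production
Closure: [S' -> .S, S -> .dA, S -> .d]


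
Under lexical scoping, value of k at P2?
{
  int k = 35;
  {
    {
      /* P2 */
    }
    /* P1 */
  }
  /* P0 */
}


P2's block does not declare k; resolves to the enclosing declaration at depth 0
k = 35


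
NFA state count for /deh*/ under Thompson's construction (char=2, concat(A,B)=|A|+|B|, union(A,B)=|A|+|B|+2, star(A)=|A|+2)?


Syntax tree has 3 char leaf(s), 0 union(s), 1 star(s)
chars contribute 3×2 = 6; each union adds +2; each star adds +2
Total: 6 + 0 + 2 = 8 states


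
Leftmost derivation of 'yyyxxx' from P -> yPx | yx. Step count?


Derivation: P => yPx => yyPxx => yyyxxx
Steps: 3


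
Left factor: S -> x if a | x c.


Common prefix: 'x'
Factored: S -> x S', S' -> if a | c


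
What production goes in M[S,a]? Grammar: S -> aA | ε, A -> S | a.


For [S, a]: 'a' ∈ FIRST(aA)
Entry: S -> aA


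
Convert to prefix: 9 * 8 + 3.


left-to-right (same/higher precedence on left): tree is (+ (* 9 8) 3)
Prefix: + * 9 8 3


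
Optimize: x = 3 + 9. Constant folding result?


3 + 9 = 12 at compile time
Optimized: x = 12


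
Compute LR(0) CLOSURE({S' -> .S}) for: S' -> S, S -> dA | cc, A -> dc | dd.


Start: S' -> .S
For each item with dot before a nonterminal B, add B -> .γ for every B-production
Closure: [S' -> .S, S -> .dA, S -> .cc]


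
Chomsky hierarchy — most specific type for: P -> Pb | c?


Left-linear: every RHS is a terminal or one nonterminal followed by a terminal
Classification: Type 3 (Regular)


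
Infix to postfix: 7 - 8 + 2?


Left to right (same or higher precedence on left)
Postfix: 7 8 - 2 +


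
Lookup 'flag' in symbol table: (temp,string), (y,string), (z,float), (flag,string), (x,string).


Lookup 'flag' → type string


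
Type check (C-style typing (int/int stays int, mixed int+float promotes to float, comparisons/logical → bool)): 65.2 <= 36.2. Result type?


Operand types: float <= float
Rule: comparison yields bool
Result type: bool


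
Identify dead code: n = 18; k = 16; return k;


n is assigned but never read
Dead: 'n = 18'


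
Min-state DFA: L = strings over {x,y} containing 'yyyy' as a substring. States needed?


KMP-style automaton: 4 progress states + 1 absorbing accept = 5
Minimal DFA: 5 states


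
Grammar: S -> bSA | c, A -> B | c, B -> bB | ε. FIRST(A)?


Per alternative of A: FIRST(B) = {b, ε}; FIRST(c) = {c}
FIRST(A) = {b, c, ε}


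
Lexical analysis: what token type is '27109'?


Pattern: digits only
Type: INTEGER_LITERAL


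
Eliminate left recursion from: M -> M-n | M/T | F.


Left-recursive alternatives: M-n, M/T; non-recursive: F
Introduce M': M -> FM', M' -> -nM' | /TM' | ε


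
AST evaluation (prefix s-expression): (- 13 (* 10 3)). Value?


Evaluate inner: (* 10 3) = 30
Evaluate root: (- 13 30) = -17
Result: -17


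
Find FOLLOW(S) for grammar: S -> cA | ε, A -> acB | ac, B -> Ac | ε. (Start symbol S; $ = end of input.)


$ ∈ FOLLOW(S). For each A -> αBβ: add FIRST(β)\{ε} to FOLLOW(B); if β nullable, add FOLLOW(A).
FOLLOW(S) = {$}


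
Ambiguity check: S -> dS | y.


right-linear, alternatives start with distinct terminals 'd' vs 'y': unique leftmost derivation
Unambiguous


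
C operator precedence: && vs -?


'-' is additive (level 9); '&&' is logical AND (level 2)
Higher level binds tighter
'-' has higher precedence than '&&'


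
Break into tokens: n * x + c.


Scan left to right, longest-match per lexeme
Tokens: ID(n), OP(*), ID(x), OP(+), ID(c)


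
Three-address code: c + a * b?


Break into single-operator statements:
t1 = a * b
t2 = c + t1


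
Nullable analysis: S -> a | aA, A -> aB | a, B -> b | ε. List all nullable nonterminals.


A nonterminal is nullable iff some alternative derives ε (directly, or every symbol in it is nullable)
Nullable: {B}


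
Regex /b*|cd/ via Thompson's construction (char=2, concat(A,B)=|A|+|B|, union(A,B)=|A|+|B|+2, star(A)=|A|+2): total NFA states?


Syntax tree has 3 char leaf(s), 1 union(s), 1 star(s)
chars contribute 3×2 = 6; each union adds +2; each star adds +2
Total: 6 + 2 + 2 = 10 states


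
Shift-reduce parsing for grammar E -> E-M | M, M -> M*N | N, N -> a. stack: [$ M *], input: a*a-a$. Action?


no handle; shift 'a'
Action: shift


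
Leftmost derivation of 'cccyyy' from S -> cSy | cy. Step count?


Derivation: S => cSy => ccSyy => cccyyy
Steps: 3


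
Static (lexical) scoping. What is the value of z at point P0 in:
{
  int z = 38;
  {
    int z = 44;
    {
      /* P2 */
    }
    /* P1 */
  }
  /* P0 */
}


z declared in the same block as P0
z = 38


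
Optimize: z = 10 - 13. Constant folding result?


10 - 13 = -3 at compile time
Optimized: z = -3


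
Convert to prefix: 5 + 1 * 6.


'*' binds tighter: tree is (+ 5 (* 1 6))
Prefix: + 5 * 1 6


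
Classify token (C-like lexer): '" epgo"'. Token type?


Pattern: double-quoted sequence
Type: STRING_LITERAL


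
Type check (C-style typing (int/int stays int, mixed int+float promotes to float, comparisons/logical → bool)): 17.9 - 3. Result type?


Operand types: float - int
Rule: mixed int/float promotes to float; int/int stays int
Result type: float


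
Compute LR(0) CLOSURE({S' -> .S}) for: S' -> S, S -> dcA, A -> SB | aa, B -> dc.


Start: S' -> .S
For each item with dot before a nonterminal B, add B -> .γ for every B-production
Closure: [S' -> .S, S -> .dcA]


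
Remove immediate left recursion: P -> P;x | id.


Left-recursive alternatives: P;x; non-recursive: id
Introduce P': P -> idP', P' -> ;xP' | ε


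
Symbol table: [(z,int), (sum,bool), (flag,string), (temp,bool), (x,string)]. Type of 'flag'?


Lookup 'flag' → type string


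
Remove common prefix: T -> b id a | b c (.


Common prefix: 'b'
Factored: T -> b T', T' -> id a | c (


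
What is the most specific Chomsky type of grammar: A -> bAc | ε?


Single nonterminal LHS, but b^n c^n is not regular
Classification: Type 2 (Context-Free)


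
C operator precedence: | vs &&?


'|' is bitwise OR (level 3); '&&' is logical AND (level 2)
Higher level binds tighter
'|' has higher precedence than '&&'


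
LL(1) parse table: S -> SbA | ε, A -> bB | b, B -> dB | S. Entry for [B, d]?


For [B, d]: 'd' ∈ FIRST(dB)
Entry: B -> dB


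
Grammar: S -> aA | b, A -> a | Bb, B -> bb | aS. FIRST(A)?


Per alternative of A: FIRST(a) = {a}; FIRST(Bb) = {a, b}
FIRST(A) = {a, b}


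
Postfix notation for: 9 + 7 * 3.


* has higher precedence, evaluate 7*3 first
Postfix: 9 7 3 * +


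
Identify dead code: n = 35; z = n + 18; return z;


n is read by z's definition; z is returned
No dead code


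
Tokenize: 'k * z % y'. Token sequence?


Scan left to right, longest-match per lexeme
Tokens: ID(k), OP(*), ID(z), OP(%), ID(y)


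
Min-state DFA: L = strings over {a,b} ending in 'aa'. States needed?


Track the longest suffix of input matching a prefix of 'aa': 3 classes (prefixes of length 0..2)
Minimal DFA: 3 states


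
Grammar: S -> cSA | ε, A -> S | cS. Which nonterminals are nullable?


A nonterminal is nullable iff some alternative derives ε (directly, or every symbol in it is nullable)
Nullable: {A, S}


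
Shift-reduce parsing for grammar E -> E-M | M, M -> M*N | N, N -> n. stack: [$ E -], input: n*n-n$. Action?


no handle ('E-' is not any RHS); shift 'n'
Action: shift


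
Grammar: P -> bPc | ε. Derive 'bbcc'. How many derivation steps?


Derivation: P => bPc => bbPcc => bbcc
Steps: 3


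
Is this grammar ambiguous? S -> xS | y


right-linear, alternatives start with distinct terminals 'x' vs 'y': unique leftmost derivation
Unambiguous


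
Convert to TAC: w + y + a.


Break into single-operator statements:
t1 = w + y
t2 = t1 + a


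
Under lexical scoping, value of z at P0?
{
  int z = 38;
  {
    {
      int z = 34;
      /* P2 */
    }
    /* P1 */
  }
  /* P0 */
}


z declared in the same block as P0
z = 38


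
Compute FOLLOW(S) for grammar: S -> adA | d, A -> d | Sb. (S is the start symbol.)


$ ∈ FOLLOW(S). For each A -> αBβ: add FIRST(β)\{ε} to FOLLOW(B); if β nullable, add FOLLOW(A).
FOLLOW(S) = {$, b}


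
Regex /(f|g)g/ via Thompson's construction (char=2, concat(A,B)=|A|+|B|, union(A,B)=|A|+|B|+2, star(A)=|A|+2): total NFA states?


Syntax tree has 3 char leaf(s), 1 union(s), 0 star(s)
chars contribute 3×2 = 6; each union adds +2; each star adds +2
Total: 6 + 2 + 0 = 8 states


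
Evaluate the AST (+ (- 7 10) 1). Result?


Evaluate inner: (- 7 10) = -3
Evaluate root: (+ -3 1) = -2
Result: -2


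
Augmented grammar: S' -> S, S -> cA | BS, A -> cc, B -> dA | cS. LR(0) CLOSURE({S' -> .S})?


Start: S' -> .S
For each item with dot before a nonterminal B, add B -> .γ for every B-production
Closure: [S' -> .S, S -> .cA, S -> .BS, B -> .dA, B -> .cS]


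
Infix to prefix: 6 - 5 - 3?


left-to-right (same/higher precedence on left): tree is (- (- 6 5) 3)
Prefix: - - 6 5 3


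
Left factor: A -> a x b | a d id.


Common prefix: 'a'
Factored: A -> a A', A' -> x b | d id


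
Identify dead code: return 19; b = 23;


statement follows a return and is unreachable
Dead: 'b = 23'


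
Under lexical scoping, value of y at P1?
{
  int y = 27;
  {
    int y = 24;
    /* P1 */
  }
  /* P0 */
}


y declared in the same block as P1
y = 24


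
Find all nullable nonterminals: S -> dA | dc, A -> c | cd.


A nonterminal is nullable iff some alternative derives ε (directly, or every symbol in it is nullable)
Nullable: {}


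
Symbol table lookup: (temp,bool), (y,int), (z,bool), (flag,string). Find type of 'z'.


Lookup 'z' → type bool


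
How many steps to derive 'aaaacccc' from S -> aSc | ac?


Derivation: S => aSc => aaScc => aaaSccc => aaaacccc
Steps: 4


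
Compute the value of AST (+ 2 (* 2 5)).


Evaluate inner: (* 2 5) = 10
Evaluate root: (+ 2 10) = 12
Result: 12


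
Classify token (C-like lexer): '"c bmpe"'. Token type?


Pattern: double-quoted sequence
Type: STRING_LITERAL


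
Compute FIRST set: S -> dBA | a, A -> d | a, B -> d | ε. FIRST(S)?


Per alternative of S: FIRST(dBA) = {d}; FIRST(a) = {a}
FIRST(S) = {a, d}


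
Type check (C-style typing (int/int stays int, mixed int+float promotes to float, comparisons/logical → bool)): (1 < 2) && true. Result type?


Operand types: bool && bool
Rule: logical operators take bool operands and yield bool
Result type: bool


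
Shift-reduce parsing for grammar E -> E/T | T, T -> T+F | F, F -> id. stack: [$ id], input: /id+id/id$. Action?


'id' on top is the handle for F -> id
Action: reduce (F -> id)


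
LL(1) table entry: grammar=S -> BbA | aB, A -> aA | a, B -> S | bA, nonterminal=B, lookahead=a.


For [B, a]: 'a' ∈ FIRST(S)
Entry: B -> S


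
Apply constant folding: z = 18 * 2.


18 * 2 = 36 at compile time
Optimized: z = 36


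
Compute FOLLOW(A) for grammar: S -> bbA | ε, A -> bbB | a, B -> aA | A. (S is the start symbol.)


$ ∈ FOLLOW(S). For each A -> αBβ: add FIRST(β)\{ε} to FOLLOW(B); if β nullable, add FOLLOW(A).
FOLLOW(A) = {$}


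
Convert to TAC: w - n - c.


Break into single-operator statements:
t1 = w - n
t2 = t1 - c


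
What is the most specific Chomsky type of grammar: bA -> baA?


LHS has context (more than one symbol) and |LHS| ≤ |RHS|
Classification: Type 1 (Context-Sensitive)


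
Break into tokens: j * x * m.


Scan left to right, longest-match per lexeme
Tokens: ID(j), OP(*), ID(x), OP(*), ID(m)


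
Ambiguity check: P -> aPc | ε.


balanced a^n…c^n: each string has a unique parse
Unambiguous


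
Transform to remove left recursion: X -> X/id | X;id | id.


Left-recursive alternatives: X/id, X;id; non-recursive: id
Introduce X': X -> idX', X' -> /idX' | ;idX' | ε


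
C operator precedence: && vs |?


'|' is bitwise OR (level 3); '&&' is logical AND (level 2)
Higher level binds tighter
'|' has higher precedence than '&&'


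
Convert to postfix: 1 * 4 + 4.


Left to right (same or higher precedence on left)
Postfix: 1 4 * 4 +


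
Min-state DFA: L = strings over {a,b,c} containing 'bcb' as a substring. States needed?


KMP-style automaton: 3 progress states + 1 absorbing accept = 4
Minimal DFA: 4 states


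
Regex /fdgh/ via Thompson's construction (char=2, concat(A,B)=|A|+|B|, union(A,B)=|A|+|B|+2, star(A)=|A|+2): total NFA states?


Syntax tree has 4 char leaf(s), 0 union(s), 0 star(s)
chars contribute 4×2 = 8; each union adds +2; each star adds +2
Total: 8 + 0 + 0 = 8 states


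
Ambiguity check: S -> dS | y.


right-linear, alternatives start with distinct terminals 'd' vs 'y': unique leftmost derivation
Unambiguous


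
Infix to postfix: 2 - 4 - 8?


Left to right (same or higher precedence on left)
Postfix: 2 4 - 8 -


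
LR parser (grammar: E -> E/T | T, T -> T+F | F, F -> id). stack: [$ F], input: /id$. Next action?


'F' (not preceded by T+) is the handle for T -> F
Action: reduce (T -> F)


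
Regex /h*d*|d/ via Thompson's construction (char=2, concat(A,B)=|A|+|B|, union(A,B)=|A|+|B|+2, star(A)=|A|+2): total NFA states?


Syntax tree has 3 char leaf(s), 1 union(s), 2 star(s)
chars contribute 3×2 = 6; each union adds +2; each star adds +2
Total: 6 + 2 + 4 = 12 states


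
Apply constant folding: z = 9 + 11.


9 + 11 = 20 at compile time
Optimized: z = 20


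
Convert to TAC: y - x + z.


Break into single-operator statements:
t1 = y - x
t2 = t1 + z


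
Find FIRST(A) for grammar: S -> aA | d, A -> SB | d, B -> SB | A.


Per alternative of A: FIRST(SB) = {a, d}; FIRST(d) = {d}
FIRST(A) = {a, d}


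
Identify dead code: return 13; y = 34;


statement follows a return and is unreachable
Dead: 'y = 34'


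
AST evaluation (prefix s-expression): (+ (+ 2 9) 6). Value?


Evaluate inner: (+ 2 9) = 11
Evaluate root: (+ 11 6) = 17
Result: 17


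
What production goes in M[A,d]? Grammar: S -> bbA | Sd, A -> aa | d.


For [A, d]: 'd' ∈ FIRST(d)
Entry: A -> d


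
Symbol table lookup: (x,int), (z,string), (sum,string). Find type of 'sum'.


Lookup 'sum' → type string


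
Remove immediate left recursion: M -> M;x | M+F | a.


Left-recursive alternatives: M;x, M+F; non-recursive: a
Introduce M': M -> aM', M' -> ;xM' | +FM' | ε


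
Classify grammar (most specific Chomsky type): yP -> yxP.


LHS has context (more than one symbol) and |LHS| ≤ |RHS|
Classification: Type 1 (Context-Sensitive)


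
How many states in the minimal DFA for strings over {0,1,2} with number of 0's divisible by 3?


Track (count of 0) mod 3: states 0..2, accept at 0
Minimal DFA: 3 states


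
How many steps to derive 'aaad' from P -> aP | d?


Derivation: P => aP => aaP => aaaP => aaad
Steps: 4


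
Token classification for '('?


Pattern: delimiter/punctuation
Type: PUNCTUATION


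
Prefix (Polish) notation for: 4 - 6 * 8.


'*' binds tighter: tree is (- 4 (* 6 8))
Prefix: - 4 * 6 8


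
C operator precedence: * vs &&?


'*' is multiplicative (level 10); '&&' is logical AND (level 2)
Higher level binds tighter
'*' has higher precedence than '&&'


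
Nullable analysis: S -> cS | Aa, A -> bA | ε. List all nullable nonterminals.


A nonterminal is nullable iff some alternative derives ε (directly, or every symbol in it is nullable)
Nullable: {A}


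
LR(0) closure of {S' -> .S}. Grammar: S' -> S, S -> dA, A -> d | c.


Start: S' -> .S
For each item with dot before a nonterminal B, add B -> .γ for every B-production
Closure: [S' -> .S, S -> .dA]


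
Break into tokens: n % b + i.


Scan left to right, longest-match per lexeme
Tokens: ID(n), OP(%), ID(b), OP(+), ID(i)


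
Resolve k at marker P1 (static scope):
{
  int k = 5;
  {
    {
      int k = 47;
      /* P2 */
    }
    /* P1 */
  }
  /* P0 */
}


P1's block does not declare k; resolves to the enclosing declaration at depth 0
k = 5


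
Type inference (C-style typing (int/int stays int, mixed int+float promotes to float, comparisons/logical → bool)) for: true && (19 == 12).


Operand types: bool && bool
Rule: logical operators take bool operands and yield bool
Result type: bool


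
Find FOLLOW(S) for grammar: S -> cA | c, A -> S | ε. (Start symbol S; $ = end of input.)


$ ∈ FOLLOW(S). For each A -> αBβ: add FIRST(β)\{ε} to FOLLOW(B); if β nullable, add FOLLOW(A).
FOLLOW(S) = {$}


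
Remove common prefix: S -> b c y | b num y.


Common prefix: 'b'
Factored: S -> b S', S' -> c y | num y


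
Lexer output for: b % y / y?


Scan left to right, longest-match per lexeme
Tokens: ID(b), OP(%), ID(y), OP(/), ID(y)


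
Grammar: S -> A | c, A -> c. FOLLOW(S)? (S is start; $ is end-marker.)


$ ∈ FOLLOW(S). For each A -> αBβ: add FIRST(β)\{ε} to FOLLOW(B); if β nullable, add FOLLOW(A).
FOLLOW(S) = {$}


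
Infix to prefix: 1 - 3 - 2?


left-to-right (same/higher precedence on left): tree is (- (- 1 3) 2)
Prefix: - - 1 3 2


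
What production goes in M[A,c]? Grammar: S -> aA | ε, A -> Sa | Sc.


For [A, c]: 'c' ∈ FIRST(Sc)
Entry: A -> Sc


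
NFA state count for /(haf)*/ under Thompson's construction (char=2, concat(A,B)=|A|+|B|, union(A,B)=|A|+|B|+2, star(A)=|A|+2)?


Syntax tree has 3 char leaf(s), 0 union(s), 1 star(s)
chars contribute 3×2 = 6; each union adds +2; each star adds +2
Total: 6 + 0 + 2 = 8 states


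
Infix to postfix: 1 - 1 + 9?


Left to right (same or higher precedence on left)
Postfix: 1 1 - 9 +


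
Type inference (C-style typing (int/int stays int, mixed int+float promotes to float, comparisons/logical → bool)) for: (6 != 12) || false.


Operand types: bool || bool
Rule: logical operators take bool operands and yield bool
Result type: bool


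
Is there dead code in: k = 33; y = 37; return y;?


k is assigned but never read
Dead: 'k = 33'


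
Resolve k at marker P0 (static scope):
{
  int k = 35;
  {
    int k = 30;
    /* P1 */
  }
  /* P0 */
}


k declared in the same block as P0
k = 35


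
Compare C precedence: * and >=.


'*' is multiplicative (level 10); '>=' is relational (level 7)
Higher level binds tighter
'*' has higher precedence than '>='


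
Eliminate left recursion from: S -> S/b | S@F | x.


Left-recursive alternatives: S/b, S@F; non-recursive: x
Introduce S': S -> xS', S' -> /bS' | @FS' | ε


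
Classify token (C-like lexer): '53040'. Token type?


Pattern: digits only
Type: INTEGER_LITERAL


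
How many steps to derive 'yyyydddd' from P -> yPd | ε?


Derivation: P => yPd => yyPdd => yyyPddd => yyyyPdddd => yyyydddd
Steps: 5


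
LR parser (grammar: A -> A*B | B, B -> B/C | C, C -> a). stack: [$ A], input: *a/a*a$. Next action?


shift '*' to continue A -> A*B
Action: shift


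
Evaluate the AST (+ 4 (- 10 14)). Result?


Evaluate inner: (- 10 14) = -4
Evaluate root: (+ 4 -4) = 0
Result: 0


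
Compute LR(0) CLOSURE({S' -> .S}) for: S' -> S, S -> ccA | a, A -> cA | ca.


Start: S' -> .S
For each item with dot before a nonterminal B, add B -> .γ for every B-production
Closure: [S' -> .S, S -> .ccA, S -> .a]


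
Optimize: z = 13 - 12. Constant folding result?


13 - 12 = 1 at compile time
Optimized: z = 1


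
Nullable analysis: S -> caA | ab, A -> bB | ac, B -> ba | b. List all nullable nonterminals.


A nonterminal is nullable iff some alternative derives ε (directly, or every symbol in it is nullable)
Nullable: {}


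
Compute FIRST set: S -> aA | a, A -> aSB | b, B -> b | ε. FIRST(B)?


Per alternative of B: FIRST(b) = {b}; FIRST(ε) = {ε}
FIRST(B) = {b, ε}


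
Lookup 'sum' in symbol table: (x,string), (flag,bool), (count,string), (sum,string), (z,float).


Lookup 'sum' → type string


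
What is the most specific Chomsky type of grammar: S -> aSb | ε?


Single nonterminal LHS, but a^n b^n is not regular
Classification: Type 2 (Context-Free)


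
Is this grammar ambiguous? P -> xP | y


right-linear, alternatives start with distinct terminals 'x' vs 'y': unique leftmost derivation
Unambiguous


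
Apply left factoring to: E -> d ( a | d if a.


Common prefix: 'd'
Factored: E -> d E', E' -> ( a | if a


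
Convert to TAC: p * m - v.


Break into single-operator statements:
t1 = p * m
t2 = t1 - v


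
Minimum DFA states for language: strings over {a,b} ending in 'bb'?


Track the longest suffix of input matching a prefix of 'bb': 3 classes (prefixes of length 0..2)
Minimal DFA: 3 states


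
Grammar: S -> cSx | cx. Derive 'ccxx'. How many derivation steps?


Derivation: S => cSx => ccxx
Steps: 2


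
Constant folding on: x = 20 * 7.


20 * 7 = 140 at compile time
Optimized: x = 140


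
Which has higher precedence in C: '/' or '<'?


'/' is multiplicative (level 10); '<' is relational (level 7)
Higher level binds tighter
'/' has higher precedence than '<'


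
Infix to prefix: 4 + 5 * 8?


'*' binds tighter: tree is (+ 4 (* 5 8))
Prefix: + 4 * 5 8


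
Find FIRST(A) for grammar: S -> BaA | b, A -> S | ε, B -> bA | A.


Per alternative of A: FIRST(S) = {a, b}; FIRST(ε) = {ε}
FIRST(A) = {a, b, ε}


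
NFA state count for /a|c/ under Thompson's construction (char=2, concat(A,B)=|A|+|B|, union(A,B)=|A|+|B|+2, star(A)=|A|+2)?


Syntax tree has 2 char leaf(s), 1 union(s), 0 star(s)
chars contribute 2×2 = 4; each union adds +2; each star adds +2
Total: 4 + 2 + 0 = 6 states


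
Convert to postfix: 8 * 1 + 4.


Left to right (same or higher precedence on left)
Postfix: 8 1 * 4 +


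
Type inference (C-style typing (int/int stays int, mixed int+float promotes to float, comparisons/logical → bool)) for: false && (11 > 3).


Operand types: bool && bool
Rule: logical operators take bool operands and yield bool
Result type: bool


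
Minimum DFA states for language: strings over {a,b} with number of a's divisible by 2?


Track (count of a) mod 2: states 0..1, accept at 0
Minimal DFA: 2 states


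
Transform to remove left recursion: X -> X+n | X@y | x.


Left-recursive alternatives: X+n, X@y; non-recursive: x
Introduce X': X -> xX', X' -> +nX' | @yX' | ε


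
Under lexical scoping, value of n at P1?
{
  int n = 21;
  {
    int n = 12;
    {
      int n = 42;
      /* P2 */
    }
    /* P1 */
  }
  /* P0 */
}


n declared in the same block as P1
n = 12


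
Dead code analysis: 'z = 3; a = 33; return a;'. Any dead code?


z is assigned but never read
Dead: 'z = 3'


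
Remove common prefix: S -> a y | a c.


Common prefix: 'a'
Factored: S -> a S', S' -> y | c


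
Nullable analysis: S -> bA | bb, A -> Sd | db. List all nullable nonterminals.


A nonterminal is nullable iff some alternative derives ε (directly, or every symbol in it is nullable)
Nullable: {}


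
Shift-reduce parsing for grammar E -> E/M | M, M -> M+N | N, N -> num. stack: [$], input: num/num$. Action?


no handle on stack; shift 'num'
Action: shift


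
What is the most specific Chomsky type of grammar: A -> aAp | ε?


Single nonterminal LHS, but a^n p^n is not regular
Classification: Type 2 (Context-Free)


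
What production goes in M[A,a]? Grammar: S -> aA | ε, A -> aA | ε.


For [A, a]: 'a' ∈ FIRST(aA)
Entry: A -> aA


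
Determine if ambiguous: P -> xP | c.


right-linear, alternatives start with distinct terminals 'x' vs 'c': unique leftmost derivation
Unambiguous


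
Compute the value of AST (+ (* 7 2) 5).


Evaluate inner: (* 7 2) = 14
Evaluate root: (+ 14 5) = 19
Result: 19


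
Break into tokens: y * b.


Scan left to right, longest-match per lexeme
Tokens: ID(y), OP(*), ID(b)


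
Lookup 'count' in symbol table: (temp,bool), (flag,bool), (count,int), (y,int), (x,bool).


Lookup 'count' → type int


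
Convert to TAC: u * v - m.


Break into single-operator statements:
t1 = u * v
t2 = t1 - m


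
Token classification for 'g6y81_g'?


Pattern: letter/underscore followed by alphanumerics, not a keyword
Type: IDENTIFIER


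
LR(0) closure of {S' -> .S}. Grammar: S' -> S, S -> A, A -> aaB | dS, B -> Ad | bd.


Start: S' -> .S
For each item with dot before a nonterminal B, add B -> .γ for every B-production
Closure: [S' -> .S, S -> .A, A -> .aaB, A -> .dS]


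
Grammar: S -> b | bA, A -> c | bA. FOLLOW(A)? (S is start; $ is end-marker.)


$ ∈ FOLLOW(S). For each A -> αBβ: add FIRST(β)\{ε} to FOLLOW(B); if β nullable, add FOLLOW(A).
FOLLOW(A) = {$}
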